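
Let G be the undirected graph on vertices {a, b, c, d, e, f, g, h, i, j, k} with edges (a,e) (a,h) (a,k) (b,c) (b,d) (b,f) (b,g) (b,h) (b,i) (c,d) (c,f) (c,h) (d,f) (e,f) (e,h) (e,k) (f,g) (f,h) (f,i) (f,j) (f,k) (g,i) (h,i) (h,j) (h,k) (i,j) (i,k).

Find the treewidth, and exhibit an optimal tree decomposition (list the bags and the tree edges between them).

Treewidth 3.
Bags: B1 = {b, f, g, i}  B2 = {b, f, h, i}  B3 = {f, h, i, k}  B4 = {f, h, i, j}  B5 = {e, f, h, k}  B6 = {a, e, h, k}  B7 = {b, c, f, h}  B8 = {b, c, d, f}
Tree: B1–B2, B2–B3, B3–B4, B3–B5, B5–B6, B2–B7, B7–B8

Each bag holds 4 vertices, so the decomposition has width 3, which upper-bounds the treewidth. For the lower bound, the 4 vertices {a, e, h, k} are pairwise adjacent, and any tree decomposition puts a clique entirely inside one bag — forcing width ≥ 3. Therefore the treewidth is 3.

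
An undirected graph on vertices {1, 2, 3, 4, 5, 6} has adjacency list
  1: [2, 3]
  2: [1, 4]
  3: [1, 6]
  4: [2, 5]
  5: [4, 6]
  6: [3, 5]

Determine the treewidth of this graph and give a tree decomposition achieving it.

Each bag holds 3 vertices, so the decomposition has width 2, which upper-bounds the treewidth. The edges 3–1–2–4–5–6–3 form a cycle, so G is not a tree and its treewidth is at least 2. Therefore the treewidth is 2.

Treewidth 2.
Bags: B1 = {1, 2, 3}  B2 = {2, 3, 4}  B3 = {3, 4, 5}  B4 = {3, 5, 6}
Tree: B1–B2, B2–B3, B3–B4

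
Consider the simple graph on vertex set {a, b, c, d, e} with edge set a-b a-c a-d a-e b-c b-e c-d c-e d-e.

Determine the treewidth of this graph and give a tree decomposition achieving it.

Each bag holds 4 vertices, so the decomposition has width 3, which upper-bounds the treewidth. For the lower bound, the 4 vertices {a, c, d, e} are pairwise adjacent, and any tree decomposition puts a clique entirely inside one bag — forcing width ≥ 3. Hence tw(G) = 3 exactly.

Treewidth 3.
One optimal decomposition is:
Bags: B1 = {a, b, c, e}  B2 = {a, c, d, e}
Tree: B1–B2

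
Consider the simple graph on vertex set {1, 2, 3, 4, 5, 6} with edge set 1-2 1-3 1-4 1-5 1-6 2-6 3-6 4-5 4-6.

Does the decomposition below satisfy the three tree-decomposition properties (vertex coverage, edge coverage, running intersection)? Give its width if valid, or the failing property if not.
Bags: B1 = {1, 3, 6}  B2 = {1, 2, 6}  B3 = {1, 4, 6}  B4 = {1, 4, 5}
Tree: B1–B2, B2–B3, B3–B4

Vertex coverage: the bags together contain {1, 2, 3, 4, 5, 6}, the full vertex set. Edge coverage: each edge of G has both endpoints in at least one bag. Running intersection: for every vertex, the bags containing it form a connected subtree. All three properties hold, so this is a valid tree decomposition of width max|bag| − 1 = 2, and hence tw(G) ≤ 2.

Yes; width 2.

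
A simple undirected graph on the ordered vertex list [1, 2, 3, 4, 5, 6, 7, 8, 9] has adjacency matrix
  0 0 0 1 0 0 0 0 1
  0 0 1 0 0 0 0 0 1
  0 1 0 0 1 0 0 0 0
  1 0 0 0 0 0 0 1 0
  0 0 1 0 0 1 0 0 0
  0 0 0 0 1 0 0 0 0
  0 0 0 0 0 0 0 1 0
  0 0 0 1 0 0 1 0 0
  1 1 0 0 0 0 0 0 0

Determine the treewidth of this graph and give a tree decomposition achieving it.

Treewidth 1.
One such decomposition:
Bags: B1 = {7, 8}  B2 = {4, 8}  B3 = {1, 4}  B4 = {1, 9}  B5 = {2, 9}  B6 = {2, 3}  B7 = {3, 5}  B8 = {5, 6}
Tree: B1–B2, B2–B3, B3–B4, B4–B5, B5–B6, B6–B7, B7–B8

Each bag holds 2 vertices, so the decomposition has width 1, which upper-bounds the treewidth. G has an edge, so its treewidth is at least 1. Therefore the treewidth is 1.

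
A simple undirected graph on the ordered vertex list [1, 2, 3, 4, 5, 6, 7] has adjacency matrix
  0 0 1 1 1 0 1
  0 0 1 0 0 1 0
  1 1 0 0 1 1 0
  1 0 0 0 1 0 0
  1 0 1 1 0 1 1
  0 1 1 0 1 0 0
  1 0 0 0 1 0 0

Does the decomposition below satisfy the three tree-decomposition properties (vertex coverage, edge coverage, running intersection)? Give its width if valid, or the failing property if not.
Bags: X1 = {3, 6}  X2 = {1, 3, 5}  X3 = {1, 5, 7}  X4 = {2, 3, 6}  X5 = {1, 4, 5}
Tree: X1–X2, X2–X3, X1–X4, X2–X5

No — edge (5,6) lies in no bag.

A tree decomposition must satisfy three properties: every vertex lies in some bag; for every edge, both endpoints lie together in some bag; and for every vertex, the bags containing it form a connected subtree. Here edge (5,6) lies in no bag, so the decomposition is invalid.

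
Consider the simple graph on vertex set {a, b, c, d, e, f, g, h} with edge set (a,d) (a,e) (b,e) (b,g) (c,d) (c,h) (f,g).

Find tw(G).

1

A width-1 tree decomposition is:
Bags: B1 = {c, h}  B2 = {c, d}  B3 = {a, d}  B4 = {a, e}  B5 = {b, e}  B6 = {b, g}  B7 = {f, g}
Tree: B1–B2, B2–B3, B3–B4, B4–B5, B5–B6, B6–B7
Each bag holds 2 vertices, so the decomposition has width 1, which upper-bounds the treewidth. Any graph with an edge has treewidth ≥ 1, and G has the edge h–c. Combining the bounds, tw(G) = 1.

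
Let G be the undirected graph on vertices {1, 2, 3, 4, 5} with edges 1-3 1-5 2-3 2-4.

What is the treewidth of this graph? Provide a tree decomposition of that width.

Each bag holds 2 vertices, so the decomposition has width 1, which upper-bounds the treewidth. G has an edge, so its treewidth is at least 1. Therefore the treewidth is 1.

Treewidth 1.
One such decomposition:
Bags: B1 = {2, 4}  B2 = {2, 3}  B3 = {1, 3}  B4 = {1, 5}
Tree: B1–B2, B2–B3, B3–B4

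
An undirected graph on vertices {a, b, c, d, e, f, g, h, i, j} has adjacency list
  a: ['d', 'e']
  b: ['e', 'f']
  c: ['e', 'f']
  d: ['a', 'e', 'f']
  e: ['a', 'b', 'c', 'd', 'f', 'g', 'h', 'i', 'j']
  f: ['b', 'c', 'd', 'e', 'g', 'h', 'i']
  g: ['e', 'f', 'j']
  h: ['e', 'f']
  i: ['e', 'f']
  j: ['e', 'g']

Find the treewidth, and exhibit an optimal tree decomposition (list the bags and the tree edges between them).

Treewidth 2.
One optimal decomposition is:
Bags: B1 = {e, f, h}  B2 = {e, f, g}  B3 = {b, e, f}  B4 = {c, e, f}  B5 = {e, g, j}  B6 = {e, f, i}  B7 = {d, e, f}  B8 = {a, d, e}
Tree: B1–B2, B1–B3, B3–B4, B2–B5, B3–B6, B2–B7, B7–B8

Each bag holds 3 vertices, so the decomposition has width 2, which upper-bounds the treewidth. For the lower bound, the 3 vertices {a, d, e} are pairwise adjacent, and any tree decomposition puts a clique entirely inside one bag — forcing width ≥ 2. Therefore the treewidth is 2.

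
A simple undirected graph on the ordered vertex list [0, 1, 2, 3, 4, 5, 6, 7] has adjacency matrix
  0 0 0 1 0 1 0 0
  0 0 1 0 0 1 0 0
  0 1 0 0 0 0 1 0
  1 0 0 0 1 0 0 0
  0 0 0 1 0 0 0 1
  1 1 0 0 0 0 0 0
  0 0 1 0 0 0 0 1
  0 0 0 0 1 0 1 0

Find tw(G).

2

A width-2 tree decomposition is:
Bags: B1 = {3, 4, 7}  B2 = {3, 6, 7}  B3 = {2, 3, 6}  B4 = {1, 2, 3}  B5 = {1, 3, 5}  B6 = {0, 3, 5}
Tree: B1–B2, B2–B3, B3–B4, B4–B5, B5–B6
Each bag holds 3 vertices, so the decomposition has width 2, which upper-bounds the treewidth. Since 3–4–7–6–2–1–5–0–3 is a cycle in G, G is not acyclic. Forests are exactly the graphs of treewidth ≤ 1, so tw(G) ≥ 2. Hence tw(G) = 2 exactly.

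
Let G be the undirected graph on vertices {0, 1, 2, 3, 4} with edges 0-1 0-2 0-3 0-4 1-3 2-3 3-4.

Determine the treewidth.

A width-2 tree decomposition is:
Bags: B1 = {0, 1, 3}  B2 = {0, 3, 4}  B3 = {0, 2, 3}
Tree: B1–B2, B1–B3
The largest bag has 3 vertices, giving width 2; this decomposition certifies tw(G) ≤ 2. Conversely, {0, 1, 3} is a clique of size 3, and the vertices of any clique must share a bag in every tree decomposition; so some bag has ≥ 3 vertices and tw(G) ≥ 2. The upper and lower bounds meet at 2, so that is the treewidth.

2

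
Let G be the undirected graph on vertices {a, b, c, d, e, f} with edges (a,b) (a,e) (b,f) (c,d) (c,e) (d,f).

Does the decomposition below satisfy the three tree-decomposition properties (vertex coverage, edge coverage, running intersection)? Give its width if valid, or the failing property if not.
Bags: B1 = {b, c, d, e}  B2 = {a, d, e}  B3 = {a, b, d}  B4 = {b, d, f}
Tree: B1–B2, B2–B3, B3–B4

No — bags containing vertex b are not connected in the tree.

A tree decomposition must satisfy three properties: every vertex lies in some bag; for every edge, both endpoints lie together in some bag; and for every vertex, the bags containing it form a connected subtree. Here bags containing vertex b are not connected in the tree, so the decomposition is invalid.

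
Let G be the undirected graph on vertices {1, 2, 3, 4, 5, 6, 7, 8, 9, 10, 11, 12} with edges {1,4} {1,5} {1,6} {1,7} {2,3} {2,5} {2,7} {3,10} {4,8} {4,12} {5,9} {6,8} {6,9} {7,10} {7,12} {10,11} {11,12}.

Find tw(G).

3

A width-3 tree decomposition is:
Bags: B1 = {4, 6, 8, 9}  B2 = {1, 4, 6, 9}  B3 = {1, 4, 5, 9}  B4 = {1, 4, 5, 12}  B5 = {1, 5, 7, 12}  B6 = {2, 5, 7, 12}  B7 = {2, 7, 11, 12}  B8 = {2, 7, 10, 11}  B9 = {2, 3, 10, 11}
Tree: B1–B2, B2–B3, B3–B4, B4–B5, B5–B6, B6–B7, B7–B8, B8–B9
Each bag holds 4 vertices, so the decomposition has width 3, which upper-bounds the treewidth. For the lower bound: the 4 vertex sets {6,8,9}, {4}, {1}, {2,5,7,12} are disjoint, each induces a connected subgraph, and every pair is joined by at least one edge of G. Contracting each set to a single vertex therefore yields K_{4} as a minor, and since treewidth is minor-monotone, tw(G) ≥ tw(K_{4}) = 3. The upper and lower bounds meet at 3, so that is the treewidth.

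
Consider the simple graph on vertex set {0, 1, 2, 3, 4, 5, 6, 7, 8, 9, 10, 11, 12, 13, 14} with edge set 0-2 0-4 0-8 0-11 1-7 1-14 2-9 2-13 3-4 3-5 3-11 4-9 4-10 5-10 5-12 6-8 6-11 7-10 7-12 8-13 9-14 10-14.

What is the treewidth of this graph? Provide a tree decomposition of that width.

Treewidth 3.
Bags: B1 = {1, 5, 7, 12}  B2 = {1, 5, 7, 10}  B3 = {1, 5, 10, 14}  B4 = {3, 5, 10, 14}  B5 = {3, 4, 10, 14}  B6 = {3, 4, 9, 14}  B7 = {3, 4, 9, 11}  B8 = {0, 4, 9, 11}  B9 = {0, 2, 9, 11}  B10 = {0, 2, 6, 11}  B11 = {0, 2, 6, 8}  B12 = {2, 6, 8, 13}
Tree: B1–B2, B2–B3, B3–B4, B4–B5, B5–B6, B6–B7, B7–B8, B8–B9, B9–B10, B10–B11, B11–B12

Every bag has size at most 4, so the width is 4 − 1 = 3 and tw(G) ≤ 3. For the lower bound: the 4 vertex sets {1,7,12}, {5}, {10}, {3,4,9,14} are disjoint, each induces a connected subgraph, and every pair is joined by at least one edge of G. Contracting each set to a single vertex therefore yields K_{4} as a minor, and since treewidth is minor-monotone, tw(G) ≥ tw(K_{4}) = 3. The upper and lower bounds meet at 3, so that is the treewidth.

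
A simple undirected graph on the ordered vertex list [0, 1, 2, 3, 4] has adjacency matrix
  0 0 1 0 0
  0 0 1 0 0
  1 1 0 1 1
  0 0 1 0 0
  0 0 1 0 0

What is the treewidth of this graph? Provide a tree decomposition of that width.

Treewidth 1.
One such decomposition:
Bags: B1 = {2, 3}  B2 = {2, 4}  B3 = {1, 2}  B4 = {0, 2}
Tree: B1–B2, B1–B3, B2–B4

Every bag has size at most 2, so the width is 2 − 1 = 1 and tw(G) ≤ 1. Since G has at least one edge (e.g. 2–3), it is not an edgeless graph, so tw(G) ≥ 1. Therefore the treewidth is 1.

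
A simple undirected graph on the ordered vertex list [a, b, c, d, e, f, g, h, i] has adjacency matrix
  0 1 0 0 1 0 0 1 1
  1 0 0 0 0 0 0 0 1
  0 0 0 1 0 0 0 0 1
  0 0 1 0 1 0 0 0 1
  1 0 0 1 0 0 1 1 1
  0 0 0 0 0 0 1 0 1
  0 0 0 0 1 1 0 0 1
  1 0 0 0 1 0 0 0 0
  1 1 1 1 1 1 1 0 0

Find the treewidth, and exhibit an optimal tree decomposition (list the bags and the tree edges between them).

Treewidth 2.
Bags: B1 = {e, g, i}  B2 = {d, e, i}  B3 = {c, d, i}  B4 = {a, e, i}  B5 = {a, e, h}  B6 = {a, b, i}  B7 = {f, g, i}
Tree: B1–B2, B2–B3, B1–B4, B4–B5, B4–B6, B1–B7

Every bag has size at most 3, so the width is 3 − 1 = 2 and tw(G) ≤ 2. On the other hand G contains the 3-clique {a, e, h}. A clique must lie in a single bag of any decomposition, so no decomposition can have width below 2. Therefore the treewidth is 2.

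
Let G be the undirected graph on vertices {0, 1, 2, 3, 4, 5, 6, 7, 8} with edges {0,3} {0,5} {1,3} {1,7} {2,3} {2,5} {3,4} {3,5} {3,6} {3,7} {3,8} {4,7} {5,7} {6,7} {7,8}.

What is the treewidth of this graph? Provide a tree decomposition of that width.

Treewidth 2.
Bags: B1 = {1, 3, 7}  B2 = {3, 6, 7}  B3 = {3, 5, 7}  B4 = {0, 3, 5}  B5 = {3, 4, 7}  B6 = {3, 7, 8}  B7 = {2, 3, 5}
Tree: B1–B2, B2–B3, B3–B4, B3–B5, B2–B6, B3–B7

The largest bag has 3 vertices, giving width 2; this decomposition certifies tw(G) ≤ 2. On the other hand G contains the 3-clique {0, 3, 5}. A clique must lie in a single bag of any decomposition, so no decomposition can have width below 2. Therefore the treewidth is 2.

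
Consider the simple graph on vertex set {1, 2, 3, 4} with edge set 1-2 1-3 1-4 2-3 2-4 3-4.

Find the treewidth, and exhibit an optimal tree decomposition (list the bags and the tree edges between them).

With just one bag of size 4, the width is 4 − 1 = 3, so tw(G) ≤ 3. On the other hand G contains the 4-clique {1, 2, 3, 4}. A clique must lie in a single bag of any decomposition, so no decomposition can have width below 3. The upper and lower bounds meet at 3, so that is the treewidth.

Treewidth 3.
One such decomposition:
Bags: B1 = {1, 2, 3, 4}
Tree: (single bag)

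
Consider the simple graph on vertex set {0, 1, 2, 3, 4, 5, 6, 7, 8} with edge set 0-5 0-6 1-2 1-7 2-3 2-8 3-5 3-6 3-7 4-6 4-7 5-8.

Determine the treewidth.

A width-3 tree decomposition is:
Bags: B1 = {1, 2, 4, 7}  B2 = {2, 3, 4, 7}  B3 = {2, 3, 4, 6}  B4 = {2, 3, 6, 8}  B5 = {3, 5, 6, 8}  B6 = {0, 5, 6, 8}
Tree: B1–B2, B2–B3, B3–B4, B4–B5, B5–B6
The largest bag has 4 vertices, giving width 3; this decomposition certifies tw(G) ≤ 3. For the lower bound: the 4 vertex sets {1,4,7}, {2}, {3}, {0,5,6,8} are disjoint, each induces a connected subgraph, and every pair is joined by at least one edge of G. Contracting each set to a single vertex therefore yields K_{4} as a minor, and since treewidth is minor-monotone, tw(G) ≥ tw(K_{4}) = 3. Therefore the treewidth is 3.

3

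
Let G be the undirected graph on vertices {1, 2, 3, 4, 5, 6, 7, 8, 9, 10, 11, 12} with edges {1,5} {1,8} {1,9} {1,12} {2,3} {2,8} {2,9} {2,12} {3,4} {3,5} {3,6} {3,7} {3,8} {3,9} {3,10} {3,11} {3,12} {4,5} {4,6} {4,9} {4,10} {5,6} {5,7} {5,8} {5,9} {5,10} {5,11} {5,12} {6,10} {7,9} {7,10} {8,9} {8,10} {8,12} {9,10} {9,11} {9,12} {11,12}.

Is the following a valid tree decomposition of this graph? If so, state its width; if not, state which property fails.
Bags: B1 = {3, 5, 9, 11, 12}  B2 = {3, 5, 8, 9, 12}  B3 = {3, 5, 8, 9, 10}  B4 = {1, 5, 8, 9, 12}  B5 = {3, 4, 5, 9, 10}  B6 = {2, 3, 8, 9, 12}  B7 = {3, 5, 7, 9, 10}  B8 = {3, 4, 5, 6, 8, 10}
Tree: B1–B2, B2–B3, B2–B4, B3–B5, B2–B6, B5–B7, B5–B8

No — bags containing vertex 8 are not connected in the tree.

A tree decomposition must satisfy three properties: every vertex lies in some bag; for every edge, both endpoints lie together in some bag; and for every vertex, the bags containing it form a connected subtree. Here bags containing vertex 8 are not connected in the tree, so the decomposition is invalid.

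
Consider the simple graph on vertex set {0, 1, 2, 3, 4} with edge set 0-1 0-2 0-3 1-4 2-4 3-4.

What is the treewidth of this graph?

2

A width-2 tree decomposition is:
Bags: B1 = {0, 3, 4}  B2 = {0, 2, 4}  B3 = {0, 1, 4}
Tree: B1–B2, B2–B3
The largest bag has 3 vertices, giving width 2; this decomposition certifies tw(G) ≤ 2. Since 4–3–0–2–4 is a cycle in G, G is not acyclic. Forests are exactly the graphs of treewidth ≤ 1, so tw(G) ≥ 2. The upper and lower bounds meet at 2, so that is the treewidth.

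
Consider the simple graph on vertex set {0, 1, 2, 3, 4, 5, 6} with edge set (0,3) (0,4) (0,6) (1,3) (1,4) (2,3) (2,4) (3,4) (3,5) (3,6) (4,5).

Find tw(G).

A width-2 tree decomposition is:
Bags: B1 = {1, 3, 4}  B2 = {0, 3, 4}  B3 = {2, 3, 4}  B4 = {3, 4, 5}  B5 = {0, 3, 6}
Tree: B1–B2, B1–B3, B2–B4, B2–B5
Each bag holds 3 vertices, so the decomposition has width 2, which upper-bounds the treewidth. On the other hand G contains the 3-clique {0, 3, 4}. A clique must lie in a single bag of any decomposition, so no decomposition can have width below 2. Combining the bounds, tw(G) = 2.

2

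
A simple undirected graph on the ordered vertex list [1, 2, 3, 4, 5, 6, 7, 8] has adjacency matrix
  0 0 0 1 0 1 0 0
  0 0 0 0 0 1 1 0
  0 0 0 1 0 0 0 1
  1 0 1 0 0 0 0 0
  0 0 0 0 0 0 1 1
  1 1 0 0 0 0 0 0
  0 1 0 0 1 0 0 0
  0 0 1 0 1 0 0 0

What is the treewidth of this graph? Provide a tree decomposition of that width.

Treewidth 2.
Bags: B1 = {5, 7, 8}  B2 = {2, 7, 8}  B3 = {2, 6, 8}  B4 = {1, 6, 8}  B5 = {1, 4, 8}  B6 = {3, 4, 8}
Tree: B1–B2, B2–B3, B3–B4, B4–B5, B5–B6

The largest bag has 3 vertices, giving width 2; this decomposition certifies tw(G) ≤ 2. The edges 8–5–7–2–6–1–4–3–8 form a cycle, so G is not a tree and its treewidth is at least 2. Therefore the treewidth is 2.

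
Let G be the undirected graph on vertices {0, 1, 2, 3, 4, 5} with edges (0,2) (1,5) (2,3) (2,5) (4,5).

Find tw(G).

1

A width-1 tree decomposition is:
Bags: B1 = {4, 5}  B2 = {2, 5}  B3 = {2, 3}  B4 = {1, 5}  B5 = {0, 2}
Tree: B1–B2, B2–B3, B2–B4, B3–B5
The largest bag has 2 vertices, giving width 1; this decomposition certifies tw(G) ≤ 1. Any graph with an edge has treewidth ≥ 1, and G has the edge 5–4. Hence tw(G) = 1 exactly.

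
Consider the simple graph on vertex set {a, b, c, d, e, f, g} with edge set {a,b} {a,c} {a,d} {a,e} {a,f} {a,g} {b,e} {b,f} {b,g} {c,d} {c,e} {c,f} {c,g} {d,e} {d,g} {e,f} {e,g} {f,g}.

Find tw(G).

4

A width-4 tree decomposition is:
Bags: B1 = {a, b, e, f, g}  B2 = {a, c, e, f, g}  B3 = {a, c, d, e, g}
Tree: B1–B2, B2–B3
Every bag has size at most 5, so the width is 5 − 1 = 4 and tw(G) ≤ 4. Conversely, {a, c, d, e, g} is a clique of size 5, and the vertices of any clique must share a bag in every tree decomposition; so some bag has ≥ 5 vertices and tw(G) ≥ 4. The upper and lower bounds meet at 4, so that is the treewidth.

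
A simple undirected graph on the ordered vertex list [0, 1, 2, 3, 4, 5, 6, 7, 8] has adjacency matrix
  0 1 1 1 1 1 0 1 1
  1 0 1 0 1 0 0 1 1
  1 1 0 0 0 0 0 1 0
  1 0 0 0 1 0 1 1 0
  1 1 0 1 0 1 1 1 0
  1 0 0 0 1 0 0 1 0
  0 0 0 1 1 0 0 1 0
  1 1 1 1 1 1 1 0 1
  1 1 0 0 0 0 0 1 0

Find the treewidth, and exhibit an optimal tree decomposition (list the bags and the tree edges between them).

Each bag holds 4 vertices, so the decomposition has width 3, which upper-bounds the treewidth. Conversely, {0, 1, 7, 8} is a clique of size 4, and the vertices of any clique must share a bag in every tree decomposition; so some bag has ≥ 4 vertices and tw(G) ≥ 3. Therefore the treewidth is 3.

Treewidth 3.
One optimal decomposition is:
Bags: B1 = {0, 3, 4, 7}  B2 = {3, 4, 6, 7}  B3 = {0, 1, 4, 7}  B4 = {0, 1, 2, 7}  B5 = {0, 1, 7, 8}  B6 = {0, 4, 5, 7}
Tree: B1–B2, B1–B3, B3–B4, B4–B5, B3–B6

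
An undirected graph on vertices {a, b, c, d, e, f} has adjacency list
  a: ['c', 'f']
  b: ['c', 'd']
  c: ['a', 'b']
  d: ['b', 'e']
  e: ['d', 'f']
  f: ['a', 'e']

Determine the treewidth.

2

A width-2 tree decomposition is:
Bags: B1 = {b, d, e}  B2 = {b, e, f}  B3 = {a, b, f}  B4 = {a, b, c}
Tree: B1–B2, B2–B3, B3–B4
The largest bag has 3 vertices, giving width 2; this decomposition certifies tw(G) ≤ 2. For the lower bound, G contains the cycle b–d–e–f–a–c–b, so G is not a forest; only forests have treewidth ≤ 1, hence tw(G) ≥ 2. Therefore the treewidth is 2.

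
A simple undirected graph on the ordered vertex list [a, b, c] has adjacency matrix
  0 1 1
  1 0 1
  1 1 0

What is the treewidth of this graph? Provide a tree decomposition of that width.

With just one bag of size 3, the width is 3 − 1 = 2, so tw(G) ≤ 2. Conversely, {a, b, c} is a clique of size 3, and the vertices of any clique must share a bag in every tree decomposition; so some bag has ≥ 3 vertices and tw(G) ≥ 2. Therefore the treewidth is 2.

Treewidth 2.
One optimal decomposition is:
Bags: B1 = {a, b, c}
Tree: (single bag)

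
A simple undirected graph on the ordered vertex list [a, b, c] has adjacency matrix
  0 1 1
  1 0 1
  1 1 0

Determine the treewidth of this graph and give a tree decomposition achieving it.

Treewidth 2.
One such decomposition:
Bags: B1 = {a, b, c}
Tree: (single bag)

With just one bag of size 3, the width is 3 − 1 = 2, so tw(G) ≤ 2. On the other hand G contains the 3-clique {a, b, c}. A clique must lie in a single bag of any decomposition, so no decomposition can have width below 2. Therefore the treewidth is 2.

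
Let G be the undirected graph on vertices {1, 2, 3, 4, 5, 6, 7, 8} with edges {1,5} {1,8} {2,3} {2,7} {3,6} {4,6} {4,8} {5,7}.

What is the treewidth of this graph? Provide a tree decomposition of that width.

The largest bag has 3 vertices, giving width 2; this decomposition certifies tw(G) ≤ 2. For the lower bound, G contains the cycle 2–3–6–4–8–1–5–7–2, so G is not a forest; only forests have treewidth ≤ 1, hence tw(G) ≥ 2. Hence tw(G) = 2 exactly.

Treewidth 2.
One optimal decomposition is:
Bags: B1 = {2, 3, 6}  B2 = {2, 4, 6}  B3 = {2, 4, 8}  B4 = {1, 2, 8}  B5 = {1, 2, 5}  B6 = {2, 5, 7}
Tree: B1–B2, B2–B3, B3–B4, B4–B5, B5–B6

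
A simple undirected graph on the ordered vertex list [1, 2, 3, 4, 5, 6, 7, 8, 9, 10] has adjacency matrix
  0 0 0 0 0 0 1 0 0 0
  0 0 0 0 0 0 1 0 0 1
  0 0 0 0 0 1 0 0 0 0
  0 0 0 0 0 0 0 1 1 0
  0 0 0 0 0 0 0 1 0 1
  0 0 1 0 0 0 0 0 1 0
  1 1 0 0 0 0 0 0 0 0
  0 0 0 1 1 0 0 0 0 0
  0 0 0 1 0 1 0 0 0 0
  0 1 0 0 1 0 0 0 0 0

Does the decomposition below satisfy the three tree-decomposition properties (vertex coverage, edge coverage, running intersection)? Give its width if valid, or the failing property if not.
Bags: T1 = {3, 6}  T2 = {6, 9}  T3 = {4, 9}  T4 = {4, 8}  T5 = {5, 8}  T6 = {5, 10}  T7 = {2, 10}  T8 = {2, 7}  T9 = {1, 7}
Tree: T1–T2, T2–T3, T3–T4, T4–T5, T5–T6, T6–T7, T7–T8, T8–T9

Every vertex of G appears in some bag (union = {1, 2, 3, 4, 5, 6, 7, 8, 9, 10}); every edge is covered by a bag; and for each vertex v the set of bags containing v is connected in the bag tree. The decomposition is therefore valid. The largest bag has 2 vertices, so the width is 1.

Yes; width 1.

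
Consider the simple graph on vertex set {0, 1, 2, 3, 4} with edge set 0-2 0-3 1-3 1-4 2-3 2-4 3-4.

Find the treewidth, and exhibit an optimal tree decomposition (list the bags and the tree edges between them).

The largest bag has 3 vertices, giving width 2; this decomposition certifies tw(G) ≤ 2. Conversely, {1, 3, 4} is a clique of size 3, and the vertices of any clique must share a bag in every tree decomposition; so some bag has ≥ 3 vertices and tw(G) ≥ 2. Therefore the treewidth is 2.

Treewidth 2.
One such decomposition:
Bags: B1 = {2, 3, 4}  B2 = {1, 3, 4}  B3 = {0, 2, 3}
Tree: B1–B2, B1–B3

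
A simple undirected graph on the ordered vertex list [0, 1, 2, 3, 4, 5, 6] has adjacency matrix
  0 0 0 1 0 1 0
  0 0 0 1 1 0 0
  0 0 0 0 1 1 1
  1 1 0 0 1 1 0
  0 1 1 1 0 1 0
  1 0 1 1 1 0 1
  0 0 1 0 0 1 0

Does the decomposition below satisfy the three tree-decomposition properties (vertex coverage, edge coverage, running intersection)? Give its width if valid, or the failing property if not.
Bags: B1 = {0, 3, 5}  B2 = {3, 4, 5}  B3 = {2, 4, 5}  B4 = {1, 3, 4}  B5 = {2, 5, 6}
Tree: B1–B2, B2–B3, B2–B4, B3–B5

Checking the three conditions: (i) the bags cover all of {0, 1, 2, 3, 4, 5, 6}; (ii) for each edge, some bag contains both endpoints; (iii) the bags containing any fixed vertex form a subtree. All hold, so the decomposition is valid with width 3 − 1 = 2.

Yes; width 2.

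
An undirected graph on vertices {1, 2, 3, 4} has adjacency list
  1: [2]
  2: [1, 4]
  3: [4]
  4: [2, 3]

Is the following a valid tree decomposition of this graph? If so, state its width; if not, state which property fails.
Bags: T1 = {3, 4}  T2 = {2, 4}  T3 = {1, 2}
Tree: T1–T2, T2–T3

Every vertex of G appears in some bag (union = {1, 2, 3, 4}); every edge is covered by a bag; and for each vertex v the set of bags containing v is connected in the bag tree. The decomposition is therefore valid. The largest bag has 2 vertices, so the width is 1.

Yes; width 1.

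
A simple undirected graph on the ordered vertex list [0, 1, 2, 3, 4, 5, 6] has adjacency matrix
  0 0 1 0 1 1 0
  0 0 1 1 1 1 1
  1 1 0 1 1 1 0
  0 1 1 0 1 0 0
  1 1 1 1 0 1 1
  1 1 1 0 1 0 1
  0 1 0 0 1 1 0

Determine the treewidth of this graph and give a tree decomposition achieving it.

Treewidth 3.
One optimal decomposition is:
Bags: B1 = {1, 2, 4, 5}  B2 = {1, 2, 3, 4}  B3 = {1, 4, 5, 6}  B4 = {0, 2, 4, 5}
Tree: B1–B2, B1–B3, B1–B4

The largest bag has 4 vertices, giving width 3; this decomposition certifies tw(G) ≤ 3. Conversely, {0, 2, 4, 5} is a clique of size 4, and the vertices of any clique must share a bag in every tree decomposition; so some bag has ≥ 4 vertices and tw(G) ≥ 3. Combining the bounds, tw(G) = 3.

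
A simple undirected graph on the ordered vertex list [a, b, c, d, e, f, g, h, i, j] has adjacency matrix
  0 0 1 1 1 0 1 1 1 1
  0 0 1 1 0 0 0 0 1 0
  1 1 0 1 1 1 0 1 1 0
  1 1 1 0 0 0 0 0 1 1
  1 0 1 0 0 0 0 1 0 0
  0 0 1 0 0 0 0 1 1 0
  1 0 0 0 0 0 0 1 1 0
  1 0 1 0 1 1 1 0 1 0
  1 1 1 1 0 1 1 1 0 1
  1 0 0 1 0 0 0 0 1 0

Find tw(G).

3

A width-3 tree decomposition is:
Bags: B1 = {a, c, h, i}  B2 = {a, g, h, i}  B3 = {a, c, d, i}  B4 = {a, d, i, j}  B5 = {c, f, h, i}  B6 = {b, c, d, i}  B7 = {a, c, e, h}
Tree: B1–B2, B1–B3, B3–B4, B1–B5, B3–B6, B1–B7
Every bag has size at most 4, so the width is 4 − 1 = 3 and tw(G) ≤ 3. For the lower bound, the 4 vertices {a, c, e, h} are pairwise adjacent, and any tree decomposition puts a clique entirely inside one bag — forcing width ≥ 3. The upper and lower bounds meet at 3, so that is the treewidth.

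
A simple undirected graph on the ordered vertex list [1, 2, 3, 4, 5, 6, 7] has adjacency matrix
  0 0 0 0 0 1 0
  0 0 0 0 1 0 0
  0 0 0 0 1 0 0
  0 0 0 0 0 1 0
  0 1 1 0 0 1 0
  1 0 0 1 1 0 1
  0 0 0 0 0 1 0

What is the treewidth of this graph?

1

A width-1 tree decomposition is:
Bags: B1 = {1, 6}  B2 = {5, 6}  B3 = {2, 5}  B4 = {3, 5}  B5 = {6, 7}  B6 = {4, 6}
Tree: B1–B2, B2–B3, B3–B4, B1–B5, B5–B6
Each bag holds 2 vertices, so the decomposition has width 1, which upper-bounds the treewidth. Since G has at least one edge (e.g. 1–6), it is not an edgeless graph, so tw(G) ≥ 1. Combining the bounds, tw(G) = 1.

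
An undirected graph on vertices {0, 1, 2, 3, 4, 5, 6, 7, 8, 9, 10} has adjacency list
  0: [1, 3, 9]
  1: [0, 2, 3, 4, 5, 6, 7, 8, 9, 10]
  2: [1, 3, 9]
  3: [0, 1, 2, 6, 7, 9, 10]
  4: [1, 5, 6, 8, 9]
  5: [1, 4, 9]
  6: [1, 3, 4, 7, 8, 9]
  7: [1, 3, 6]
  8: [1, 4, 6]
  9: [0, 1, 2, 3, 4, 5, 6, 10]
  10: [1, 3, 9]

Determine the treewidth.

A width-3 tree decomposition is:
Bags: B1 = {1, 3, 6, 9}  B2 = {1, 4, 6, 9}  B3 = {1, 3, 6, 7}  B4 = {1, 4, 5, 9}  B5 = {0, 1, 3, 9}  B6 = {1, 4, 6, 8}  B7 = {1, 2, 3, 9}  B8 = {1, 3, 9, 10}
Tree: B1–B2, B1–B3, B2–B4, B1–B5, B2–B6, B5–B7, B1–B8
Each bag holds 4 vertices, so the decomposition has width 3, which upper-bounds the treewidth. For the lower bound, the 4 vertices {1, 4, 6, 8} are pairwise adjacent, and any tree decomposition puts a clique entirely inside one bag — forcing width ≥ 3. Combining the bounds, tw(G) = 3.

3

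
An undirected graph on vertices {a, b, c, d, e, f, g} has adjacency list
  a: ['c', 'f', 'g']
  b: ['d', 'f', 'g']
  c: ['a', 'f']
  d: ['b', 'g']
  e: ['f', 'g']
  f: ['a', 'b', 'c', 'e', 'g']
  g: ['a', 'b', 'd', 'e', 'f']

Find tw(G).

A width-2 tree decomposition is:
Bags: B1 = {a, f, g}  B2 = {b, f, g}  B3 = {a, c, f}  B4 = {b, d, g}  B5 = {e, f, g}
Tree: B1–B2, B1–B3, B2–B4, B1–B5
The largest bag has 3 vertices, giving width 2; this decomposition certifies tw(G) ≤ 2. On the other hand G contains the 3-clique {b, d, g}. A clique must lie in a single bag of any decomposition, so no decomposition can have width below 2. Therefore the treewidth is 2.

2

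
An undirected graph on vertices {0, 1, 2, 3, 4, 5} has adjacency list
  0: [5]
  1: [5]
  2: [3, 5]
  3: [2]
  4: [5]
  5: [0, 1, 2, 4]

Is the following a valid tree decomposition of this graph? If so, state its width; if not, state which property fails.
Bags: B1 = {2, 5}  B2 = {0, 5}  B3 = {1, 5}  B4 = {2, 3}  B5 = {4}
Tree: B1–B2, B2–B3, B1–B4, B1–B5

A tree decomposition must satisfy three properties: every vertex lies in some bag; for every edge, both endpoints lie together in some bag; and for every vertex, the bags containing it form a connected subtree. Here edge (5,4) lies in no bag, so the decomposition is invalid.

No — edge (5,4) lies in no bag.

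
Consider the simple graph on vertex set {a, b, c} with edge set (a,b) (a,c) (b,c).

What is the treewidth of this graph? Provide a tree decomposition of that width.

A single bag containing all 3 vertices is trivially a valid decomposition of width 2. On the other hand G contains the 3-clique {a, b, c}. A clique must lie in a single bag of any decomposition, so no decomposition can have width below 2. The upper and lower bounds meet at 2, so that is the treewidth.

Treewidth 2.
One optimal decomposition is:
Bags: B1 = {a, b, c}
Tree: (single bag)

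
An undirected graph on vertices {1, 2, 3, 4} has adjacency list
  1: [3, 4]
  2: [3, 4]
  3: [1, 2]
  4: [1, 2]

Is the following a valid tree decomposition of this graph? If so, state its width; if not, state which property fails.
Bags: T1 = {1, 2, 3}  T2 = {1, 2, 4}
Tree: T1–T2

Vertex coverage: the bags together contain {1, 2, 3, 4}, the full vertex set. Edge coverage: each edge of G has both endpoints in at least one bag. Running intersection: for every vertex, the bags containing it form a connected subtree. All three properties hold, so this is a valid tree decomposition of width max|bag| − 1 = 2, and hence tw(G) ≤ 2.

Yes; width 2.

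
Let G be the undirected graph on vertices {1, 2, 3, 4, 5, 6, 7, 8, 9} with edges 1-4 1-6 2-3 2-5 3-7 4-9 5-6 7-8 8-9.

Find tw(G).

2

A width-2 tree decomposition is:
Bags: B1 = {2, 3, 7}  B2 = {2, 7, 8}  B3 = {2, 8, 9}  B4 = {2, 4, 9}  B5 = {1, 2, 4}  B6 = {1, 2, 6}  B7 = {2, 5, 6}
Tree: B1–B2, B2–B3, B3–B4, B4–B5, B5–B6, B6–B7
Each bag holds 3 vertices, so the decomposition has width 2, which upper-bounds the treewidth. The edges 2–3–7–8–9–4–1–6–5–2 form a cycle, so G is not a tree and its treewidth is at least 2. Hence tw(G) = 2 exactly.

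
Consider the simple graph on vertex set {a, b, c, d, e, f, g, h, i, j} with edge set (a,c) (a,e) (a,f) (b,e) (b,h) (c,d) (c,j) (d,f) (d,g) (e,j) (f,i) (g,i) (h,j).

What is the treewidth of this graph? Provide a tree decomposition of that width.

Treewidth 2.
Bags: B1 = {d, g, i}  B2 = {d, f, i}  B3 = {c, d, f}  B4 = {a, c, f}  B5 = {a, c, j}  B6 = {a, e, j}  B7 = {e, h, j}  B8 = {b, e, h}
Tree: B1–B2, B2–B3, B3–B4, B4–B5, B5–B6, B6–B7, B7–B8

The largest bag has 3 vertices, giving width 2; this decomposition certifies tw(G) ≤ 2. The edges g–i–f–d–g form a cycle, so G is not a tree and its treewidth is at least 2. Therefore the treewidth is 2.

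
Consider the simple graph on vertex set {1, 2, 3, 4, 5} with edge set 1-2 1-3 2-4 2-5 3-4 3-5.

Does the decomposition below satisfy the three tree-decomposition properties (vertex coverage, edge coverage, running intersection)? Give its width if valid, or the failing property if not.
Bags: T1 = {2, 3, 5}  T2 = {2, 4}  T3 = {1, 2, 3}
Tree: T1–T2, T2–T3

No — edge (3,4) lies in no bag.

A tree decomposition must satisfy three properties: every vertex lies in some bag; for every edge, both endpoints lie together in some bag; and for every vertex, the bags containing it form a connected subtree. Here edge (3,4) lies in no bag, so the decomposition is invalid.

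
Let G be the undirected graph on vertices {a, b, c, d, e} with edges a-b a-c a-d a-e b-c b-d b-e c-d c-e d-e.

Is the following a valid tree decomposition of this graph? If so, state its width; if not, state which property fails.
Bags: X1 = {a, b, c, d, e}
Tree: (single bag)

Yes; width 4.

Every vertex of G appears in some bag (union = {a, b, c, d, e}); every edge is covered by a bag; and for each vertex v the set of bags containing v is connected in the bag tree. The decomposition is therefore valid. The largest bag has 5 vertices, so the width is 4.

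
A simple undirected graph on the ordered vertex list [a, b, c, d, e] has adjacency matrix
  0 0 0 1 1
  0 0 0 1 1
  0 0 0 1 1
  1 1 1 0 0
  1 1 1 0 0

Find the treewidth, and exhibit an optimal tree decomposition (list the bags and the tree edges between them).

Treewidth 2.
Bags: B1 = {a, d, e}  B2 = {b, d, e}  B3 = {c, d, e}
Tree: B1–B2, B2–B3

The largest bag has 3 vertices, giving width 2; this decomposition certifies tw(G) ≤ 2. Since e–a–d–b–e is a cycle in G, G is not acyclic. Forests are exactly the graphs of treewidth ≤ 1, so tw(G) ≥ 2. Combining the bounds, tw(G) = 2.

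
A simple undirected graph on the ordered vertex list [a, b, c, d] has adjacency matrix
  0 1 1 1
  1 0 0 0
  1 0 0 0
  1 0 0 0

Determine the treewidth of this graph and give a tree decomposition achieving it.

Treewidth 1.
Bags: B1 = {a, d}  B2 = {a, c}  B3 = {a, b}
Tree: B1–B2, B1–B3

Every bag has size at most 2, so the width is 2 − 1 = 1 and tw(G) ≤ 1. G has an edge, so its treewidth is at least 1. The upper and lower bounds meet at 1, so that is the treewidth.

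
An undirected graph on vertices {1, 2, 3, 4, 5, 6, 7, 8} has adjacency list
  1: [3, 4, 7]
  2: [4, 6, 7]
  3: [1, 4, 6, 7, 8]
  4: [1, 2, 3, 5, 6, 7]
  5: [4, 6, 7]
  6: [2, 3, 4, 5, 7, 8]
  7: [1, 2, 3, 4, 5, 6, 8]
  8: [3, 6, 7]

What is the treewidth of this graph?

3

A width-3 tree decomposition is:
Bags: B1 = {3, 4, 6, 7}  B2 = {4, 5, 6, 7}  B3 = {2, 4, 6, 7}  B4 = {3, 6, 7, 8}  B5 = {1, 3, 4, 7}
Tree: B1–B2, B2–B3, B1–B4, B1–B5
The largest bag has 4 vertices, giving width 3; this decomposition certifies tw(G) ≤ 3. Conversely, {3, 6, 7, 8} is a clique of size 4, and the vertices of any clique must share a bag in every tree decomposition; so some bag has ≥ 4 vertices and tw(G) ≥ 3. Combining the bounds, tw(G) = 3.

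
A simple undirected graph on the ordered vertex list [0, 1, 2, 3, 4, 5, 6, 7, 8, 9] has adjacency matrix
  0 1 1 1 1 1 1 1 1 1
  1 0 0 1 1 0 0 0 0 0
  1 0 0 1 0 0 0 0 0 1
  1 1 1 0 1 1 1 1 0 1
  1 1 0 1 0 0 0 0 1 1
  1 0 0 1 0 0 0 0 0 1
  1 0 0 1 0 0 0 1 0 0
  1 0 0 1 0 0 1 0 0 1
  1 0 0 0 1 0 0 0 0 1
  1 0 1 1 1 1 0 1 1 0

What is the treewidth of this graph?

3

A width-3 tree decomposition is:
Bags: B1 = {0, 2, 3, 9}  B2 = {0, 3, 4, 9}  B3 = {0, 3, 7, 9}  B4 = {0, 3, 6, 7}  B5 = {0, 4, 8, 9}  B6 = {0, 3, 5, 9}  B7 = {0, 1, 3, 4}
Tree: B1–B2, B2–B3, B3–B4, B2–B5, B1–B6, B2–B7
Every bag has size at most 4, so the width is 4 − 1 = 3 and tw(G) ≤ 3. Conversely, {0, 4, 8, 9} is a clique of size 4, and the vertices of any clique must share a bag in every tree decomposition; so some bag has ≥ 4 vertices and tw(G) ≥ 3. Combining the bounds, tw(G) = 3.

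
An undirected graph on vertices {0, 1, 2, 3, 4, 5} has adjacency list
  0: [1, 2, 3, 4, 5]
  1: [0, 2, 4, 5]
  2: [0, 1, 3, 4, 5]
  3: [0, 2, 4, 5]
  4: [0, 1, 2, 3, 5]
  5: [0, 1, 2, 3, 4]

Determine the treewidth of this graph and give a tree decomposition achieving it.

Each bag holds 5 vertices, so the decomposition has width 4, which upper-bounds the treewidth. Conversely, {0, 1, 2, 4, 5} is a clique of size 5, and the vertices of any clique must share a bag in every tree decomposition; so some bag has ≥ 5 vertices and tw(G) ≥ 4. The upper and lower bounds meet at 4, so that is the treewidth.

Treewidth 4.
One such decomposition:
Bags: B1 = {0, 2, 3, 4, 5}  B2 = {0, 1, 2, 4, 5}
Tree: B1–B2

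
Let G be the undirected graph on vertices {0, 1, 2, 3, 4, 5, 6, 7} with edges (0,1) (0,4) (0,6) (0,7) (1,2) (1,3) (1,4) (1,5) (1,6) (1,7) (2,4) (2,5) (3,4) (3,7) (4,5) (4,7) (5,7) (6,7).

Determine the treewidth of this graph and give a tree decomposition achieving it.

Every bag has size at most 4, so the width is 4 − 1 = 3 and tw(G) ≤ 3. For the lower bound, the 4 vertices {1, 2, 4, 5} are pairwise adjacent, and any tree decomposition puts a clique entirely inside one bag — forcing width ≥ 3. Combining the bounds, tw(G) = 3.

Treewidth 3.
One such decomposition:
Bags: B1 = {0, 1, 6, 7}  B2 = {0, 1, 4, 7}  B3 = {1, 4, 5, 7}  B4 = {1, 3, 4, 7}  B5 = {1, 2, 4, 5}
Tree: B1–B2, B2–B3, B3–B4, B3–B5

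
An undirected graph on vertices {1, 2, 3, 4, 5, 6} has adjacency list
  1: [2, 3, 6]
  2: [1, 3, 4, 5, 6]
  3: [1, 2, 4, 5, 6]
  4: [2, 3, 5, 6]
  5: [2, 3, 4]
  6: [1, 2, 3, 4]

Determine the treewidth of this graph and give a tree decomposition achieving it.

Treewidth 3.
One optimal decomposition is:
Bags: B1 = {2, 3, 4, 6}  B2 = {1, 2, 3, 6}  B3 = {2, 3, 4, 5}
Tree: B1–B2, B1–B3

The largest bag has 4 vertices, giving width 3; this decomposition certifies tw(G) ≤ 3. For the lower bound, the 4 vertices {1, 2, 3, 6} are pairwise adjacent, and any tree decomposition puts a clique entirely inside one bag — forcing width ≥ 3. Combining the bounds, tw(G) = 3.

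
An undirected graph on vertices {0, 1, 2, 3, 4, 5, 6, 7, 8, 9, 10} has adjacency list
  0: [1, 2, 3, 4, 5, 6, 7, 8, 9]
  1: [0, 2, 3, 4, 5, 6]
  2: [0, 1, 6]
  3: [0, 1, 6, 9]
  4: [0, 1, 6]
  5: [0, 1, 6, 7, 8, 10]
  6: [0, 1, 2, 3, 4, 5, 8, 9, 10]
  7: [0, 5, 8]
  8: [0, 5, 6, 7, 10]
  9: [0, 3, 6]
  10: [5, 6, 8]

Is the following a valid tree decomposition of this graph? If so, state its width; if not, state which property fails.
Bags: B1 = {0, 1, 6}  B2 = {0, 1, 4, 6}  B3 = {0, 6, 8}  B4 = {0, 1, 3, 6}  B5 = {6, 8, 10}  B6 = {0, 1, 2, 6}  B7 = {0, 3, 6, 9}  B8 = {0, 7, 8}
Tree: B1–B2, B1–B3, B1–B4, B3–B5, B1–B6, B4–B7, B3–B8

A tree decomposition must satisfy three properties: every vertex lies in some bag; for every edge, both endpoints lie together in some bag; and for every vertex, the bags containing it form a connected subtree. Here vertex 5 appears in no bag, so the decomposition is invalid.

No — vertex 5 appears in no bag.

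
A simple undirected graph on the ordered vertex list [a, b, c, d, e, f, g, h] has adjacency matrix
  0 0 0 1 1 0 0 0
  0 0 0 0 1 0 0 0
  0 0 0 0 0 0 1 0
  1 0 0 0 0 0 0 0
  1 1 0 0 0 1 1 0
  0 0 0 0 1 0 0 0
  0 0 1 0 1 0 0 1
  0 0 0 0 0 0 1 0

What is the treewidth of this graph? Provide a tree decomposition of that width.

Each bag holds 2 vertices, so the decomposition has width 1, which upper-bounds the treewidth. Since G has at least one edge (e.g. e–g), it is not an edgeless graph, so tw(G) ≥ 1. Combining the bounds, tw(G) = 1.

Treewidth 1.
One such decomposition:
Bags: B1 = {e, g}  B2 = {c, g}  B3 = {a, e}  B4 = {b, e}  B5 = {a, d}  B6 = {e, f}  B7 = {g, h}
Tree: B1–B2, B1–B3, B1–B4, B3–B5, B4–B6, B2–B7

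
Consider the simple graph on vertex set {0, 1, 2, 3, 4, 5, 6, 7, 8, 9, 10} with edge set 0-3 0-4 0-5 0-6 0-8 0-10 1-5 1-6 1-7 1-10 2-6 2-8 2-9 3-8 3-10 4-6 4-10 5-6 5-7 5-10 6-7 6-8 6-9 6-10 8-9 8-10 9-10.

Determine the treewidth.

A width-3 tree decomposition is:
Bags: B1 = {0, 6, 8, 10}  B2 = {0, 5, 6, 10}  B3 = {0, 3, 8, 10}  B4 = {0, 4, 6, 10}  B5 = {1, 5, 6, 10}  B6 = {6, 8, 9, 10}  B7 = {2, 6, 8, 9}  B8 = {1, 5, 6, 7}
Tree: B1–B2, B1–B3, B2–B4, B2–B5, B1–B6, B6–B7, B5–B8
Each bag holds 4 vertices, so the decomposition has width 3, which upper-bounds the treewidth. On the other hand G contains the 4-clique {0, 3, 8, 10}. A clique must lie in a single bag of any decomposition, so no decomposition can have width below 3. The upper and lower bounds meet at 3, so that is the treewidth.

3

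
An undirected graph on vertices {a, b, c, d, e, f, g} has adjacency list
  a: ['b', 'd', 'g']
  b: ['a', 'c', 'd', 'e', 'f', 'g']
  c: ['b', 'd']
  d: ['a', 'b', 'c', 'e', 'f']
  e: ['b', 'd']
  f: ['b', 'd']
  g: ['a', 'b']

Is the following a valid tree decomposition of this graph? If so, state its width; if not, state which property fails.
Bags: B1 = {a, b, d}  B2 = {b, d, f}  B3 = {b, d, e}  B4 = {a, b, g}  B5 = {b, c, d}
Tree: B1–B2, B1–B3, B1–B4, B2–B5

Every vertex of G appears in some bag (union = {a, b, c, d, e, f, g}); every edge is covered by a bag; and for each vertex v the set of bags containing v is connected in the bag tree. The decomposition is therefore valid. The largest bag has 3 vertices, so the width is 2.

Yes; width 2.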